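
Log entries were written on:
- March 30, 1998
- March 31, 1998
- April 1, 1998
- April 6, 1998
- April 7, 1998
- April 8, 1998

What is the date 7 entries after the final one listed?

April 27, 1998

The gap pattern 1, 1, 5, 1, 1 repeats every 3 events.
These are the Mondays, Tuesdays and Wednesdays of each week.
Next Monday: April 13, 1998.
The following Tuesday is April 14, 1998.
Next Wednesday: April 15, 1998.
The following Monday is April 20, 1998.
The following Tuesday is April 21, 1998.
The following Wednesday is April 22, 1998.
Next Monday: April 27, 1998.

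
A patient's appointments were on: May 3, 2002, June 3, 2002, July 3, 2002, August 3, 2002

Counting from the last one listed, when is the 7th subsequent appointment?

March 3, 2003

The day-of-month is always 3 (31, 30, 31 days between events).
So this recurs on the 3rd of each month.
September 2002: September 3, 2002.
October 2002: October 3, 2002.
Next: November 2002 → November 3, 2002.
Next: December 2002 → December 3, 2002.
Next: January 2003 → January 3, 2003.
Next: February 2003 → February 3, 2003.
Next: March 2003 → March 3, 2003.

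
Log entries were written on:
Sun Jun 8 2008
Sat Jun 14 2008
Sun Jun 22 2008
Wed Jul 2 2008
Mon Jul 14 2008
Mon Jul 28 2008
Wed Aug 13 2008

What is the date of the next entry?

Gaps: 6, 8, 10, 12, 14, 16 days — each gap is 2 larger than the previous one.
Next gap: 18 days. Wed Aug 13 2008 + 18 days = Sun Aug 31 2008.

Sun Aug 31 2008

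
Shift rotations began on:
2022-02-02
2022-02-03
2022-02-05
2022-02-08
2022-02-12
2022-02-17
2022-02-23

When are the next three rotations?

2022-03-02, 2022-03-10, 2022-03-19

Intervals are 1, 2, 3, 4, 5, 6 days — an arithmetic progression with common difference 1.
Next gap: 7 days. 2022-02-23 + 7 days = 2022-03-02.
Next gap: 8 days. 2022-03-02 + 8 days = 2022-03-10.
Next gap: 9 days. 2022-03-10 + 9 days = 2022-03-19.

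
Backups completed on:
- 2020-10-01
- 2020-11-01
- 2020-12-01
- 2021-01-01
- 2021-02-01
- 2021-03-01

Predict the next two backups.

The day-of-month is always 1 (31, 30, 31, 31, 28 days between events).
So this recurs on the 1st of each month.
April 2021: 2021-04-01.
Next: May 2021 → 2021-05-01.

2021-04-01, 2021-05-01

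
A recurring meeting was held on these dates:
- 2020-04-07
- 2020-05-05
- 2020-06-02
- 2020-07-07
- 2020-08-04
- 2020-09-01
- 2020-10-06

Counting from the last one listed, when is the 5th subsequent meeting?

2021-03-02

Gaps: 28, 28, 35, 28, 28, 35 days — a mix of 28 and 35. Every date is a Tuesday.
Each is the 1st Tuesday of its month.
1st Tuesday of November 2020: 2020-11-03.
December 2020 — 1st Tuesday is 2020-12-01.
January 2021 — 1st Tuesday is 2021-01-05.
1st Tuesday of February 2021: 2021-02-02.
1st Tuesday of March 2021: 2021-03-02.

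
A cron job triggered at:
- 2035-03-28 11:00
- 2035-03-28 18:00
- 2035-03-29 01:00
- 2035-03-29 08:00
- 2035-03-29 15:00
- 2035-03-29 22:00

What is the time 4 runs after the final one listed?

Spacing: 7, 7, 7, 7, 7 h — constant 7 h.
2035-03-29 22:00 + 7 h = 2035-03-30 05:00.
2035-03-30 05:00 + 7 h = 2035-03-30 12:00.
2035-03-30 12:00 + 7 h = 2035-03-30 19:00.
2035-03-30 19:00 + 7 h = 2035-03-31 02:00.

2035-03-31 02:00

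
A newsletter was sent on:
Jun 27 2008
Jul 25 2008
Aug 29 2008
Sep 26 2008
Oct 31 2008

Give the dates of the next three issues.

Nov 28 2008, Dec 26 2008, Jan 30 2009

These are Fridays with 28, 35, 28, 35-day gaps.
Each is the final Friday of its month — Aug 29 2008 is past the 28th, so '4th Friday' doesn't fit.
Last Friday of November 2008: Nov 28 2008.
December 2008 ends with Friday Dec 26 2008.
Last Friday of January 2009: Jan 30 2009.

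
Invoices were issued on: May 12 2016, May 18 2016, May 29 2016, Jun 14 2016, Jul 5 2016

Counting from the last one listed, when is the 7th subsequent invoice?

Apr 18 2017

Intervals are 6, 11, 16, 21 days — an arithmetic progression with common difference 5.
Next gap: 26 days. Jul 5 2016 + 26 days = Jul 31 2016.
Next gap: 31 days. Jul 31 2016 + 31 days = Aug 31 2016.
Next gap: 36 days. Aug 31 2016 + 36 days = Oct 6 2016.
Next gap: 41 days. Oct 6 2016 + 41 days = Nov 16 2016.
Next gap: 46 days. Nov 16 2016 + 46 days = Jan 1 2017.
Next gap: 51 days. Jan 1 2017 + 51 days = Feb 21 2017.
Next gap: 56 days. Feb 21 2017 + 56 days = Apr 18 2017.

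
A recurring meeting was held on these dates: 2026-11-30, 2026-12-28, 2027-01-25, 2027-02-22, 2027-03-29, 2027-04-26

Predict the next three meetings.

These are Mondays with 28, 28, 28, 35, 28-day gaps.
Each is the final Monday of its month — 2026-11-30 is past the 28th, so '4th Monday' doesn't fit.
May 2027 ends with Monday 2027-05-31.
Last Monday of June 2027: 2027-06-28.
July 2027 ends with Monday 2027-07-26.

2027-05-31, 2027-06-28, 2027-07-26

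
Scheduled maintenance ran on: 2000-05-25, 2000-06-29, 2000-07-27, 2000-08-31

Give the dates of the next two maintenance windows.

Every date is a Thursday; gaps 35, 28, 35 days.
Each is the last Thursday of its month (at least one falls on the 29th or later, ruling out '4th Thursday').
September 2000 ends with Thursday 2000-09-28.
Last Thursday of October 2000: 2000-10-26.

2000-09-28, 2000-10-26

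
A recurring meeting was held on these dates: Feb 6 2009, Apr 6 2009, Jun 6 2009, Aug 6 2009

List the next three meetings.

Gaps: 59, 61, 61 days — not constant. Every event is on the 6th of the month.
Pattern: the 6th of every 2 months.
Next: October 2009 → Oct 6 2009.
December 2009: Dec 6 2009.
Next: February 2010 → Feb 6 2010.

Oct 6 2009, Dec 6 2009, Feb 6 2010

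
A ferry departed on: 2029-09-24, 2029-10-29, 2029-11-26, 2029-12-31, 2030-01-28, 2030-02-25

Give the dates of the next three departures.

Every date is a Monday; gaps 35, 28, 35, 28, 28 days.
Each is the last Monday of its month (at least one falls on the 29th or later, ruling out '4th Monday').
March 2030 ends with Monday 2030-03-25.
Last Monday of April 2030: 2030-04-29.
May 2030 ends with Monday 2030-05-27.

2030-03-25, 2030-04-29, 2030-05-27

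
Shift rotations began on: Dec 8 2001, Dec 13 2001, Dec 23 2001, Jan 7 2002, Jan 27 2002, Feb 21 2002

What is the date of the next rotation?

Intervals are 5, 10, 15, 20, 25 days — an arithmetic progression with common difference 5.
Next gap: 30 days. Feb 21 2002 + 30 days = Mar 23 2002.

Mar 23 2002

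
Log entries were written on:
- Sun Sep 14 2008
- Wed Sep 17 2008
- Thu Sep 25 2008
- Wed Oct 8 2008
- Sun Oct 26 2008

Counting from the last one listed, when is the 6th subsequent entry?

Wed May 27 2009

Intervals are 3, 8, 13, 18 days — an arithmetic progression with common difference 5.
Next gap: 23 days. Sun Oct 26 2008 + 23 days = Tue Nov 18 2008.
Next gap: 28 days. Tue Nov 18 2008 + 28 days = Tue Dec 16 2008.
Next gap: 33 days. Tue Dec 16 2008 + 33 days = Sun Jan 18 2009.
Next gap: 38 days. Sun Jan 18 2009 + 38 days = Wed Feb 25 2009.
Next gap: 43 days. Wed Feb 25 2009 + 43 days = Thu Apr 9 2009.
Next gap: 48 days. Thu Apr 9 2009 + 48 days = Wed May 27 2009.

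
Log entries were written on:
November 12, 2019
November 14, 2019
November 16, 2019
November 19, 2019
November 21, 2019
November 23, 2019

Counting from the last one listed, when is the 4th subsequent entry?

December 3, 2019

The gap pattern 2, 2, 3, 2, 2 repeats every 3 events.
These are the Tuesdays, Thursdays and Saturdays of each week.
The following Tuesday is November 26, 2019.
The following Thursday is November 28, 2019.
The following Saturday is November 30, 2019.
Next Tuesday: December 3, 2019.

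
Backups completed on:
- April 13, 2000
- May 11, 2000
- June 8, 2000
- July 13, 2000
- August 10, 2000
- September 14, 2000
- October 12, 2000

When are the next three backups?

Gaps: 28, 28, 35, 28, 35, 28 days — a mix of 28 and 35. Every date is a Thursday.
Each is the 2nd Thursday of its month.
November 2000 — 2nd Thursday is November 9, 2000.
December 2000 — 2nd Thursday is December 14, 2000.
2nd Thursday of January 2001: January 11, 2001.

November 9, 2000; December 14, 2000; January 11, 2001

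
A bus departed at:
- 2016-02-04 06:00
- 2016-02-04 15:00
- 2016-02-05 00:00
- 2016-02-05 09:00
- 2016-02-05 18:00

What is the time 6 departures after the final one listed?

2016-02-08 00:00

The interval is a steady 9 hours (9, 9, 9, 9).
2016-02-05 18:00 + 9 h = 2016-02-06 03:00.
2016-02-06 03:00 + 9 h = 2016-02-06 12:00.
2016-02-06 12:00 + 9 h = 2016-02-06 21:00.
2016-02-06 21:00 + 9 h = 2016-02-07 06:00.
2016-02-07 06:00 + 9 h = 2016-02-07 15:00.
2016-02-07 15:00 + 9 h = 2016-02-08 00:00.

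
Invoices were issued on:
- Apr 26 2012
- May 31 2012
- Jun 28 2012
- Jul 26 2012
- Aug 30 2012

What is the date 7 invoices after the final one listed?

These are Thursdays with 35, 28, 28, 35-day gaps.
Each is the final Thursday of its month — May 31 2012 is past the 28th, so '4th Thursday' doesn't fit.
Last Thursday of September 2012: Sep 27 2012.
October 2012 ends with Thursday Oct 25 2012.
Last Thursday of November 2012: Nov 29 2012.
Last Thursday of December 2012: Dec 27 2012.
January 2013 ends with Thursday Jan 31 2013.
Last Thursday of February 2013: Feb 28 2013.
March 2013 ends with Thursday Mar 28 2013.

Mar 28 2013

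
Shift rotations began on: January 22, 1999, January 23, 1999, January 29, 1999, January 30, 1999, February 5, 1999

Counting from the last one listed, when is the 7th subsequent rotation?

Gaps: 1, 6, 1, 6 days — not constant, but cyclic with period 2.
The events fall on every Friday and Saturday.
The following Saturday is February 6, 1999.
Next Friday: February 12, 1999.
Next Saturday: February 13, 1999.
Next Friday: February 19, 1999.
Next Saturday: February 20, 1999.
The following Friday is February 26, 1999.
Next Saturday: February 27, 1999.

February 27, 1999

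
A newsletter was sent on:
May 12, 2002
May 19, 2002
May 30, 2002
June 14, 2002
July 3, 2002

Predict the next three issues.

Gaps: 7, 11, 15, 19 days — each gap is 4 larger than the previous one.
Next gap: 23 days. July 3, 2002 + 23 days = July 26, 2002.
Next gap: 27 days. July 26, 2002 + 27 days = August 22, 2002.
Next gap: 31 days. August 22, 2002 + 31 days = September 22, 2002.

July 26, 2002; August 22, 2002; September 22, 2002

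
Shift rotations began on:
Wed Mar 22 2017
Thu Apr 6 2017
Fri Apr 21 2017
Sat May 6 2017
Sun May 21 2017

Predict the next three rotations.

Mon Jun 5 2017, Tue Jun 20 2017, Wed Jul 5 2017

The spacing is 15, 15, 15, 15 days — always 15 days.
Sun May 21 2017 + 15 days = Mon Jun 5 2017.
Mon Jun 5 2017 + 15 days = Tue Jun 20 2017.
Tue Jun 20 2017 + 15 days = Wed Jul 5 2017.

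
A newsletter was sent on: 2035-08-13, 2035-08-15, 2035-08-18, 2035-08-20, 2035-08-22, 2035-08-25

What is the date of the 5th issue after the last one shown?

2035-09-05

The gap pattern 2, 3, 2, 2, 3 repeats every 3 events.
These are the Mondays, Wednesdays and Saturdays of each week.
Next Monday: 2035-08-27.
The following Wednesday is 2035-08-29.
The following Saturday is 2035-09-01.
The following Monday is 2035-09-03.
Next Wednesday: 2035-09-05.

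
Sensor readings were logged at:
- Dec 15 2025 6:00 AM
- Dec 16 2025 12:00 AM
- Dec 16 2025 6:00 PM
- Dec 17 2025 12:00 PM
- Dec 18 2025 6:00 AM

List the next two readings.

Dec 19 2025 12:00 AM, Dec 19 2025 6:00 PM

Spacing: 18, 18, 18, 18 h — constant 18 h.
Dec 18 2025 6:00 AM + 18 h = Dec 19 2025 12:00 AM.
Dec 19 2025 12:00 AM + 18 h = Dec 19 2025 6:00 PM.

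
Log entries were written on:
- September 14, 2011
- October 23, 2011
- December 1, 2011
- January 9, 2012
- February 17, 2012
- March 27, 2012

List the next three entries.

The spacing is 39, 39, 39, 39, 39 days — always 39 days.
March 27, 2012 + 39 days = May 5, 2012.
May 5, 2012 + 39 days = June 13, 2012.
June 13, 2012 + 39 days = July 22, 2012.

May 5, 2012; June 13, 2012; July 22, 2012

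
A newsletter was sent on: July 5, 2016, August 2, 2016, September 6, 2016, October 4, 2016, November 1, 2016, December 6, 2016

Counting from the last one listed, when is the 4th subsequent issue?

April 4, 2017

Gaps: 28, 35, 28, 28, 35 days — a mix of 28 and 35. Every date is a Tuesday.
Each is the 1st Tuesday of its month.
1st Tuesday of January 2017: January 3, 2017.
1st Tuesday of February 2017: February 7, 2017.
March 2017 — 1st Tuesday is March 7, 2017.
1st Tuesday of April 2017: April 4, 2017.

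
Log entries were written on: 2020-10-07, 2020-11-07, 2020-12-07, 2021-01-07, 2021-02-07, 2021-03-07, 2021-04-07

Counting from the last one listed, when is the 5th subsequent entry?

Each date is the 7th; the gaps (31, 30, 31, 31, 28, 31) track the month lengths.
The rule is the 7th of each month.
May 2021: 2021-05-07.
June 2021: 2021-06-07.
Next: July 2021 → 2021-07-07.
Next: August 2021 → 2021-08-07.
Next: September 2021 → 2021-09-07.

2021-09-07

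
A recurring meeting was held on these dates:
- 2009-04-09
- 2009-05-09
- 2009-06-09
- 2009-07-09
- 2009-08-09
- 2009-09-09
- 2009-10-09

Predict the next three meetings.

2009-11-09, 2009-12-09, 2010-01-09

The day-of-month is always 9 (30, 31, 30, 31, 31, 30 days between events).
So this recurs on the 9th of each month.
Next: November 2009 → 2009-11-09.
Next: December 2009 → 2009-12-09.
January 2010: 2010-01-09.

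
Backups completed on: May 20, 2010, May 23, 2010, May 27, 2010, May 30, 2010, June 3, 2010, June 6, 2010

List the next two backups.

June 10, 2010; June 13, 2010

The gap pattern 3, 4, 3, 4, 3 repeats every 2 events.
These are the Thursdays and Sundays of each week.
The following Thursday is June 10, 2010.
Next Sunday: June 13, 2010.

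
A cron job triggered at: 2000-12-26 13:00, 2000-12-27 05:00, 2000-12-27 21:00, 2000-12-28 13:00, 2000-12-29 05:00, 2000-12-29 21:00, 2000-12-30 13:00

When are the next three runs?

2000-12-31 05:00, 2000-12-31 21:00, 2001-01-01 13:00

Spacing: 16, 16, 16, 16, 16, 16 h — constant 16 h.
2000-12-30 13:00 + 16 h = 2000-12-31 05:00.
2000-12-31 05:00 + 16 h = 2000-12-31 21:00.
2000-12-31 21:00 + 16 h = 2001-01-01 13:00.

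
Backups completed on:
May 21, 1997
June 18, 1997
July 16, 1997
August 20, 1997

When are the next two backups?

Gaps: 28, 28, 35 days — a mix of 28 and 35. Every date is a Wednesday.
Each is the 3rd Wednesday of its month.
September 1997 — 3rd Wednesday is September 17, 1997.
3rd Wednesday of October 1997: October 15, 1997.

September 17, 1997; October 15, 1997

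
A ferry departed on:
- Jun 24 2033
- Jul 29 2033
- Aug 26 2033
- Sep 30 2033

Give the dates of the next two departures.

These are Fridays with 35, 28, 35-day gaps.
Each is the final Friday of its month — Jul 29 2033 is past the 28th, so '4th Friday' doesn't fit.
October 2033 ends with Friday Oct 28 2033.
Last Friday of November 2033: Nov 25 2033.

Oct 28 2033, Nov 25 2033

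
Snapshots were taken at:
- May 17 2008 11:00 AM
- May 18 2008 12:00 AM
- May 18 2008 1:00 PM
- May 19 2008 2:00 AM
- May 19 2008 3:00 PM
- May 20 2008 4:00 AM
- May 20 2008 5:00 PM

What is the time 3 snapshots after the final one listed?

Spacing: 13, 13, 13, 13, 13, 13 h — constant 13 h.
May 20 2008 5:00 PM + 13 h = May 21 2008 6:00 AM.
May 21 2008 6:00 AM + 13 h = May 21 2008 7:00 PM.
May 21 2008 7:00 PM + 13 h = May 22 2008 8:00 AM.

May 22 2008 8:00 AM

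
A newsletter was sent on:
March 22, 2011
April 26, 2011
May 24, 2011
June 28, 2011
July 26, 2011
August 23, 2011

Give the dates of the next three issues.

Gaps: 35, 28, 35, 28, 28 days — a mix of 28 and 35. Every date is a Tuesday.
Each is the 4th Tuesday of its month.
September 2011 — 4th Tuesday is September 27, 2011.
October 2011 — 4th Tuesday is October 25, 2011.
November 2011 — 4th Tuesday is November 22, 2011.

September 27, 2011; October 25, 2011; November 22, 2011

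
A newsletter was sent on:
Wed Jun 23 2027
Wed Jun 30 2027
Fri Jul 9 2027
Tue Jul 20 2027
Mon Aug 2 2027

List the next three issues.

Intervals are 7, 9, 11, 13 days — an arithmetic progression with common difference 2.
Next gap: 15 days. Mon Aug 2 2027 + 15 days = Tue Aug 17 2027.
Next gap: 17 days. Tue Aug 17 2027 + 17 days = Fri Sep 3 2027.
Next gap: 19 days. Fri Sep 3 2027 + 19 days = Wed Sep 22 2027.

Tue Aug 17 2027, Fri Sep 3 2027, Wed Sep 22 2027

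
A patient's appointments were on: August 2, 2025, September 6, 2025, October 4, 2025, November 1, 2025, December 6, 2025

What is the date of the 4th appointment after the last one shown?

These are Saturdays at 28- or 35-day spacing (35, 28, 28, 35).
The pattern: 1st Saturday of the month.
January 2026 — 1st Saturday is January 3, 2026.
1st Saturday of February 2026: February 7, 2026.
March 2026 — 1st Saturday is March 7, 2026.
April 2026 — 1st Saturday is April 4, 2026.

April 4, 2026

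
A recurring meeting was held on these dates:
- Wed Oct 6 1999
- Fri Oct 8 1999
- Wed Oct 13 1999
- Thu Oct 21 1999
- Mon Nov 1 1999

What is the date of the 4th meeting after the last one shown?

Fri Jan 14 2000

The spacing grows by 3 each time: 2, 5, 8, 11 days.
Next gap: 14 days. Mon Nov 1 1999 + 14 days = Mon Nov 15 1999.
Next gap: 17 days. Mon Nov 15 1999 + 17 days = Thu Dec 2 1999.
Next gap: 20 days. Thu Dec 2 1999 + 20 days = Wed Dec 22 1999.
Next gap: 23 days. Wed Dec 22 1999 + 23 days = Fri Jan 14 2000.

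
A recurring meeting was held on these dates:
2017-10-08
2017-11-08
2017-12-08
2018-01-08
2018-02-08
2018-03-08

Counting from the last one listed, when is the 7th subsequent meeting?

The day-of-month is always 8 (31, 30, 31, 31, 28 days between events).
So this recurs on the 8th of each month.
Next: April 2018 → 2018-04-08.
May 2018: 2018-05-08.
June 2018: 2018-06-08.
Next: July 2018 → 2018-07-08.
August 2018: 2018-08-08.
September 2018: 2018-09-08.
October 2018: 2018-10-08.

2018-10-08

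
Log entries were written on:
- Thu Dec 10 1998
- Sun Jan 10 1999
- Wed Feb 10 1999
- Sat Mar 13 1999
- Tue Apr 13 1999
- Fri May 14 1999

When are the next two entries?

Mon Jun 14 1999, Thu Jul 15 1999

The spacing is 31, 31, 31, 31, 31 days — always 31 days.
Fri May 14 1999 + 31 days = Mon Jun 14 1999.
Mon Jun 14 1999 + 31 days = Thu Jul 15 1999.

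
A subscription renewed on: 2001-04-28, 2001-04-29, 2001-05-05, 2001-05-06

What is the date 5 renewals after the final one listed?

2001-05-26

The gap pattern 1, 6, 1 repeats every 2 events.
These are the Saturdays and Sundays of each week.
The following Saturday is 2001-05-12.
The following Sunday is 2001-05-13.
The following Saturday is 2001-05-19.
The following Sunday is 2001-05-20.
Next Saturday: 2001-05-26.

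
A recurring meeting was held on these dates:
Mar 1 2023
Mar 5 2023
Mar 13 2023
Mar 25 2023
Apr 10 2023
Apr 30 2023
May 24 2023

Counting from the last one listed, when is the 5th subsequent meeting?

The spacing grows by 4 each time: 4, 8, 12, 16, 20, 24 days.
Next gap: 28 days. May 24 2023 + 28 days = Jun 21 2023.
Next gap: 32 days. Jun 21 2023 + 32 days = Jul 23 2023.
Next gap: 36 days. Jul 23 2023 + 36 days = Aug 28 2023.
Next gap: 40 days. Aug 28 2023 + 40 days = Oct 7 2023.
Next gap: 44 days. Oct 7 2023 + 44 days = Nov 20 2023.

Nov 20 2023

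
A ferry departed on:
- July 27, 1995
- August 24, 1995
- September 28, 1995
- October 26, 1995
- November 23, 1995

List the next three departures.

All dates are Thursdays, 28, 35, 28, 28 days apart.
Specifically, the 4th Thursday of each month.
December 1995 — 4th Thursday is December 28, 1995.
4th Thursday of January 1996: January 25, 1996.
4th Thursday of February 1996: February 22, 1996.

December 28, 1995; January 25, 1996; February 22, 1996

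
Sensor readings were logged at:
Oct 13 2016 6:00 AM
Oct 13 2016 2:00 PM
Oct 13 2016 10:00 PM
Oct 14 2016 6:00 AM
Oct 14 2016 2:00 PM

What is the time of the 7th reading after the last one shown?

Oct 16 2016 10:00 PM

The interval is a steady 8 hours (8, 8, 8, 8).
Oct 14 2016 2:00 PM + 8 h = Oct 14 2016 10:00 PM.
Oct 14 2016 10:00 PM + 8 h = Oct 15 2016 6:00 AM.
Oct 15 2016 6:00 AM + 8 h = Oct 15 2016 2:00 PM.
Oct 15 2016 2:00 PM + 8 h = Oct 15 2016 10:00 PM.
Oct 15 2016 10:00 PM + 8 h = Oct 16 2016 6:00 AM.
Oct 16 2016 6:00 AM + 8 h = Oct 16 2016 2:00 PM.
Oct 16 2016 2:00 PM + 8 h = Oct 16 2016 10:00 PM.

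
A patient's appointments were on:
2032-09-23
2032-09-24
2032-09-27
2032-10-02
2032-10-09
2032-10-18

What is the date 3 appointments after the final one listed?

2032-11-26

Intervals are 1, 3, 5, 7, 9 days — an arithmetic progression with common difference 2.
Next gap: 11 days. 2032-10-18 + 11 days = 2032-10-29.
Next gap: 13 days. 2032-10-29 + 13 days = 2032-11-11.
Next gap: 15 days. 2032-11-11 + 15 days = 2032-11-26.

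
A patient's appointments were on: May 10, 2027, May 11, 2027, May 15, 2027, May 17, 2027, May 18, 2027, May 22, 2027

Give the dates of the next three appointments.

May 24, 2027; May 25, 2027; May 29, 2027

The gap pattern 1, 4, 2, 1, 4 repeats every 3 events.
These are the Mondays, Tuesdays and Saturdays of each week.
The following Monday is May 24, 2027.
Next Tuesday: May 25, 2027.
Next Saturday: May 29, 2027.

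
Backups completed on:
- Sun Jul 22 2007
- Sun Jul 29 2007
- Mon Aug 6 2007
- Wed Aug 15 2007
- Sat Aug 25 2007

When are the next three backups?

Intervals are 7, 8, 9, 10 days — an arithmetic progression with common difference 1.
Next gap: 11 days. Sat Aug 25 2007 + 11 days = Wed Sep 5 2007.
Next gap: 12 days. Wed Sep 5 2007 + 12 days = Mon Sep 17 2007.
Next gap: 13 days. Mon Sep 17 2007 + 13 days = Sun Sep 30 2007.

Wed Sep 5 2007, Mon Sep 17 2007, Sun Sep 30 2007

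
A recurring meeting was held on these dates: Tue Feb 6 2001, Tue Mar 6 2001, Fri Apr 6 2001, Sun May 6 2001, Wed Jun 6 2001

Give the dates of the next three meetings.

Gaps: 28, 31, 30, 31 days — not constant. Every event is on the 6th of the month.
Pattern: the 6th of each month.
July 2001: Fri Jul 6 2001.
Next: August 2001 → Mon Aug 6 2001.
Next: September 2001 → Thu Sep 6 2001.

Fri Jul 6 2001, Mon Aug 6 2001, Thu Sep 6 2001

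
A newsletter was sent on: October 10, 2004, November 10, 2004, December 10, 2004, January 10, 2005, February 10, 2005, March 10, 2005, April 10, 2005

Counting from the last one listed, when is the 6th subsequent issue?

October 10, 2005

Gaps: 31, 30, 31, 31, 28, 31 days — not constant. Every event is on the 10th of the month.
Pattern: the 10th of each month.
May 2005: May 10, 2005.
Next: June 2005 → June 10, 2005.
July 2005: July 10, 2005.
August 2005: August 10, 2005.
Next: September 2005 → September 10, 2005.
Next: October 2005 → October 10, 2005.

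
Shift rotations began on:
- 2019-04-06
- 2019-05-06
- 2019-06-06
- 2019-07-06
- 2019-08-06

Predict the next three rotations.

Each date is the 6th; the gaps (30, 31, 30, 31) track the month lengths.
The rule is the 6th of each month.
September 2019: 2019-09-06.
October 2019: 2019-10-06.
Next: November 2019 → 2019-11-06.

2019-09-06, 2019-10-06, 2019-11-06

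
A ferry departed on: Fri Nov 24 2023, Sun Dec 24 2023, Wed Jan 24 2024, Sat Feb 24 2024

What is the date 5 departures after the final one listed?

Gaps: 30, 31, 31 days — not constant. Every event is on the 24th of the month.
Pattern: the 24th of each month.
March 2024: Sun Mar 24 2024.
April 2024: Wed Apr 24 2024.
Next: May 2024 → Fri May 24 2024.
Next: June 2024 → Mon Jun 24 2024.
Next: July 2024 → Wed Jul 24 2024.

Wed Jul 24 2024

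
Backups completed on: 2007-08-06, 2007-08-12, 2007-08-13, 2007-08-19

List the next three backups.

2007-08-20, 2007-08-26, 2007-08-27

Gaps: 6, 1, 6 days — not constant, but cyclic with period 2.
The events fall on every Monday and Sunday.
The following Monday is 2007-08-20.
The following Sunday is 2007-08-26.
The following Monday is 2007-08-27.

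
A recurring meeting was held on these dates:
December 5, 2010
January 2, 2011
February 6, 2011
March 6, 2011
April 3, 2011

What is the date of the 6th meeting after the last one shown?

All dates are Sundays, 28, 35, 28, 28 days apart.
Specifically, the 1st Sunday of each month.
May 2011 — 1st Sunday is May 1, 2011.
June 2011 — 1st Sunday is June 5, 2011.
July 2011 — 1st Sunday is July 3, 2011.
August 2011 — 1st Sunday is August 7, 2011.
1st Sunday of September 2011: September 4, 2011.
1st Sunday of October 2011: October 2, 2011.

October 2, 2011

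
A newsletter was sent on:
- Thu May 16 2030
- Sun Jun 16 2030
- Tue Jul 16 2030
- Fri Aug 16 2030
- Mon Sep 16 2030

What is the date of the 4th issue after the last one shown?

Thu Jan 16 2031

Each date is the 16th; the gaps (31, 30, 31, 31) track the month lengths.
The rule is the 16th of each month.
October 2030: Wed Oct 16 2030.
Next: November 2030 → Sat Nov 16 2030.
December 2030: Mon Dec 16 2030.
Next: January 2031 → Thu Jan 16 2031.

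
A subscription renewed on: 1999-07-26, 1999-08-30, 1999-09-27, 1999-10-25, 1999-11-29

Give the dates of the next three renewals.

1999-12-27, 2000-01-31, 2000-02-28

These are Mondays with 35, 28, 28, 35-day gaps.
Each is the final Monday of its month — 1999-08-30 is past the 28th, so '4th Monday' doesn't fit.
Last Monday of December 1999: 1999-12-27.
January 2000 ends with Monday 2000-01-31.
February 2000 ends with Monday 2000-02-28.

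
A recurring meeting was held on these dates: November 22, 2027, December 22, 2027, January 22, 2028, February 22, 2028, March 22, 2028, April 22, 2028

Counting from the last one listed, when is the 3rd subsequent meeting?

July 22, 2028

Each date is the 22nd; the gaps (30, 31, 31, 29, 31) track the month lengths.
The rule is the 22nd of each month.
May 2028: May 22, 2028.
June 2028: June 22, 2028.
Next: July 2028 → July 22, 2028.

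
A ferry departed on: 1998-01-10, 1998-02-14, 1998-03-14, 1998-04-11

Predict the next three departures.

All dates are Saturdays, 35, 28, 28 days apart.
Specifically, the 2nd Saturday of each month.
2nd Saturday of May 1998: 1998-05-09.
June 1998 — 2nd Saturday is 1998-06-13.
July 1998 — 2nd Saturday is 1998-07-11.

1998-05-09, 1998-06-13, 1998-07-11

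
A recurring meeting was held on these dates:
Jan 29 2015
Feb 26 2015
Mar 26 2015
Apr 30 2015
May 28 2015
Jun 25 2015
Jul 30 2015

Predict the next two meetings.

Aug 27 2015, Sep 24 2015

These are Thursdays with 28, 28, 35, 28, 28, 35-day gaps.
Each is the final Thursday of its month — Jan 29 2015 is past the 28th, so '4th Thursday' doesn't fit.
August 2015 ends with Thursday Aug 27 2015.
Last Thursday of September 2015: Sep 24 2015.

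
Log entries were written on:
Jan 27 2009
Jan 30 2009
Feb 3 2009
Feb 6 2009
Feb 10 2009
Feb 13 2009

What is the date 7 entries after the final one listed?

The gap pattern 3, 4, 3, 4, 3 repeats every 2 events.
These are the Tuesdays and Fridays of each week.
The following Tuesday is Feb 17 2009.
The following Friday is Feb 20 2009.
Next Tuesday: Feb 24 2009.
The following Friday is Feb 27 2009.
The following Tuesday is Mar 3 2009.
Next Friday: Mar 6 2009.
The following Tuesday is Mar 10 2009.

Mar 10 2009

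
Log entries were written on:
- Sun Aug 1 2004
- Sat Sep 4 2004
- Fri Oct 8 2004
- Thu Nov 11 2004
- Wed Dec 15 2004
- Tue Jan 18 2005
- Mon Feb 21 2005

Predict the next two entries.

Sun Mar 27 2005, Sat Apr 30 2005

The spacing is 34, 34, 34, 34, 34, 34 days — always 34 days.
Mon Feb 21 2005 + 34 days = Sun Mar 27 2005.
Sun Mar 27 2005 + 34 days = Sat Apr 30 2005.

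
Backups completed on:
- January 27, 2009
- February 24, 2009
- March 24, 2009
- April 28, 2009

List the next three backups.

May 26, 2009; June 23, 2009; July 28, 2009

Gaps: 28, 28, 35 days — a mix of 28 and 35. Every date is a Tuesday.
Each is the 4th Tuesday of its month.
May 2009 — 4th Tuesday is May 26, 2009.
4th Tuesday of June 2009: June 23, 2009.
July 2009 — 4th Tuesday is July 28, 2009.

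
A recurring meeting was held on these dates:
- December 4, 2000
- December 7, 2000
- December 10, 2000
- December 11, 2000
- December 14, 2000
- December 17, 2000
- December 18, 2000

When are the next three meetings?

Gaps: 3, 3, 1, 3, 3, 1 days — not constant, but cyclic with period 3.
The events fall on every Monday, Thursday and Sunday.
Next Thursday: December 21, 2000.
The following Sunday is December 24, 2000.
The following Monday is December 25, 2000.

December 21, 2000; December 24, 2000; December 25, 2000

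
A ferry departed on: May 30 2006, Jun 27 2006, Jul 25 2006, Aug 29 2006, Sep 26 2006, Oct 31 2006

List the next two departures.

Nov 28 2006, Dec 26 2006

Every date is a Tuesday; gaps 28, 28, 35, 28, 35 days.
Each is the last Tuesday of its month (at least one falls on the 29th or later, ruling out '4th Tuesday').
Last Tuesday of November 2006: Nov 28 2006.
December 2006 ends with Tuesday Dec 26 2006.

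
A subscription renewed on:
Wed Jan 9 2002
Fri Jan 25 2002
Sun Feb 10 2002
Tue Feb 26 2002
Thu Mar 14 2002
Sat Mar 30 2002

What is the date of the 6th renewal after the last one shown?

The spacing is 16, 16, 16, 16, 16 days — always 16 days.
Sat Mar 30 2002 + 16 days = Mon Apr 15 2002.
Mon Apr 15 2002 + 16 days = Wed May 1 2002.
Wed May 1 2002 + 16 days = Fri May 17 2002.
Fri May 17 2002 + 16 days = Sun Jun 2 2002.
Sun Jun 2 2002 + 16 days = Tue Jun 18 2002.
Tue Jun 18 2002 + 16 days = Thu Jul 4 2002.

Thu Jul 4 2002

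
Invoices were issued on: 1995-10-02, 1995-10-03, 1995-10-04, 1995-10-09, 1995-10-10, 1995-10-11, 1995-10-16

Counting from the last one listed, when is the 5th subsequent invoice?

1995-10-25

The gap pattern 1, 1, 5, 1, 1, 5 repeats every 3 events.
These are the Mondays, Tuesdays and Wednesdays of each week.
Next Tuesday: 1995-10-17.
The following Wednesday is 1995-10-18.
The following Monday is 1995-10-23.
Next Tuesday: 1995-10-24.
Next Wednesday: 1995-10-25.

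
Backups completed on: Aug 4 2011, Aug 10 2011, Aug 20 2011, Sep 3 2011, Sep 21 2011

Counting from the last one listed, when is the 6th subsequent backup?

Intervals are 6, 10, 14, 18 days — an arithmetic progression with common difference 4.
Next gap: 22 days. Sep 21 2011 + 22 days = Oct 13 2011.
Next gap: 26 days. Oct 13 2011 + 26 days = Nov 8 2011.
Next gap: 30 days. Nov 8 2011 + 30 days = Dec 8 2011.
Next gap: 34 days. Dec 8 2011 + 34 days = Jan 11 2012.
Next gap: 38 days. Jan 11 2012 + 38 days = Feb 18 2012.
Next gap: 42 days. Feb 18 2012 + 42 days = Mar 31 2012.

Mar 31 2012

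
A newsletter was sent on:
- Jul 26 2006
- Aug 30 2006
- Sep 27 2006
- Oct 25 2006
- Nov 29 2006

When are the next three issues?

Dec 27 2006, Jan 31 2007, Feb 28 2007

All Wednesdays; the gaps (35, 28, 28, 35) vary with month length.
This is the last Wednesday of each month.
Last Wednesday of December 2006: Dec 27 2006.
January 2007 ends with Wednesday Jan 31 2007.
Last Wednesday of February 2007: Feb 28 2007.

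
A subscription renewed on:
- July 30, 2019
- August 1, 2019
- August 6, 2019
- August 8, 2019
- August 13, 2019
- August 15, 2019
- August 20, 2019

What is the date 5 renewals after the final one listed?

September 5, 2019

The gap pattern 2, 5, 2, 5, 2, 5 repeats every 2 events.
These are the Tuesdays and Thursdays of each week.
The following Thursday is August 22, 2019.
The following Tuesday is August 27, 2019.
The following Thursday is August 29, 2019.
The following Tuesday is September 3, 2019.
Next Thursday: September 5, 2019.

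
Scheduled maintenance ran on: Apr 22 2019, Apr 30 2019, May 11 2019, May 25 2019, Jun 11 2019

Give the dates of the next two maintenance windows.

Jul 1 2019, Jul 24 2019

Intervals are 8, 11, 14, 17 days — an arithmetic progression with common difference 3.
Next gap: 20 days. Jun 11 2019 + 20 days = Jul 1 2019.
Next gap: 23 days. Jul 1 2019 + 23 days = Jul 24 2019.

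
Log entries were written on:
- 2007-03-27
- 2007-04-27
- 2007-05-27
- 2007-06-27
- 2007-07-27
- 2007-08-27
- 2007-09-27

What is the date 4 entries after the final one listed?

2008-01-27

Each date is the 27th; the gaps (31, 30, 31, 30, 31, 31) track the month lengths.
The rule is the 27th of each month.
October 2007: 2007-10-27.
November 2007: 2007-11-27.
December 2007: 2007-12-27.
January 2008: 2008-01-27.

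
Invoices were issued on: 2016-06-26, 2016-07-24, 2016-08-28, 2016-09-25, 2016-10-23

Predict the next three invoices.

All dates are Sundays, 28, 35, 28, 28 days apart.
Specifically, the 4th Sunday of each month.
November 2016 — 4th Sunday is 2016-11-27.
December 2016 — 4th Sunday is 2016-12-25.
4th Sunday of January 2017: 2017-01-22.

2016-11-27, 2016-12-25, 2017-01-22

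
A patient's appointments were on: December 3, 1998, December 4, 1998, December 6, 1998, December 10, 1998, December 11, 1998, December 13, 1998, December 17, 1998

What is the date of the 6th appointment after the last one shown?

December 31, 1998

The gap pattern 1, 2, 4, 1, 2, 4 repeats every 3 events.
These are the Thursdays, Fridays and Sundays of each week.
Next Friday: December 18, 1998.
Next Sunday: December 20, 1998.
The following Thursday is December 24, 1998.
The following Friday is December 25, 1998.
The following Sunday is December 27, 1998.
Next Thursday: December 31, 1998.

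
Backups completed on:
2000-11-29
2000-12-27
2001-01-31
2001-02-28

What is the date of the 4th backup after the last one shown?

These are Wednesdays with 28, 35, 28-day gaps.
Each is the final Wednesday of its month — 2000-11-29 is past the 28th, so '4th Wednesday' doesn't fit.
March 2001 ends with Wednesday 2001-03-28.
April 2001 ends with Wednesday 2001-04-25.
May 2001 ends with Wednesday 2001-05-30.
June 2001 ends with Wednesday 2001-06-27.

2001-06-27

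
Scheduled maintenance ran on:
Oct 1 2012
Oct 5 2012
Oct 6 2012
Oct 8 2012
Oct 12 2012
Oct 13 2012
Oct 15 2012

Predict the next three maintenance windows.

Gaps: 4, 1, 2, 4, 1, 2 days — not constant, but cyclic with period 3.
The events fall on every Monday, Friday and Saturday.
Next Friday: Oct 19 2012.
The following Saturday is Oct 20 2012.
The following Monday is Oct 22 2012.

Oct 19 2012, Oct 20 2012, Oct 22 2012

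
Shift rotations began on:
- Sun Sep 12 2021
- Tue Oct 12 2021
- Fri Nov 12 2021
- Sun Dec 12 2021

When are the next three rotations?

Wed Jan 12 2022, Sat Feb 12 2022, Sat Mar 12 2022

Gaps: 30, 31, 30 days — not constant. Every event is on the 12th of the month.
Pattern: the 12th of each month.
January 2022: Wed Jan 12 2022.
Next: February 2022 → Sat Feb 12 2022.
Next: March 2022 → Sat Mar 12 2022.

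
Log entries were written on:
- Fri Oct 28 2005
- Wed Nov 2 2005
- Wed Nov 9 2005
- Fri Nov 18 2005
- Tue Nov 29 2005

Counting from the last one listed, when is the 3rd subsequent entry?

The spacing grows by 2 each time: 5, 7, 9, 11 days.
Next gap: 13 days. Tue Nov 29 2005 + 13 days = Mon Dec 12 2005.
Next gap: 15 days. Mon Dec 12 2005 + 15 days = Tue Dec 27 2005.
Next gap: 17 days. Tue Dec 27 2005 + 17 days = Fri Jan 13 2006.

Fri Jan 13 2006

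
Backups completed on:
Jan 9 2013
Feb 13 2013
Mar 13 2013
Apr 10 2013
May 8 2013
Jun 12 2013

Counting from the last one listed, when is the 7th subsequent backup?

Jan 8 2014

Gaps: 35, 28, 28, 28, 35 days — a mix of 28 and 35. Every date is a Wednesday.
Each is the 2nd Wednesday of its month.
July 2013 — 2nd Wednesday is Jul 10 2013.
August 2013 — 2nd Wednesday is Aug 14 2013.
September 2013 — 2nd Wednesday is Sep 11 2013.
2nd Wednesday of October 2013: Oct 9 2013.
2nd Wednesday of November 2013: Nov 13 2013.
December 2013 — 2nd Wednesday is Dec 11 2013.
January 2014 — 2nd Wednesday is Jan 8 2014.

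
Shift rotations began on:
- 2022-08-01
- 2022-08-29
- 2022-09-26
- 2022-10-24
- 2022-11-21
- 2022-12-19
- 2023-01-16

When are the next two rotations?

2023-02-13, 2023-03-13

Gaps between consecutive events: 28, 28, 28, 28, 28, 28 days — a constant 28-day interval.
2023-01-16 + 28 days = 2023-02-13.
2023-02-13 + 28 days = 2023-03-13.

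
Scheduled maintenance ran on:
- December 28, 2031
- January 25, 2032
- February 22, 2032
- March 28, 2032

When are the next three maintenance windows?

Gaps: 28, 28, 35 days — a mix of 28 and 35. Every date is a Sunday.
Each is the 4th Sunday of its month.
4th Sunday of April 2032: April 25, 2032.
4th Sunday of May 2032: May 23, 2032.
4th Sunday of June 2032: June 27, 2032.

April 25, 2032; May 23, 2032; June 27, 2032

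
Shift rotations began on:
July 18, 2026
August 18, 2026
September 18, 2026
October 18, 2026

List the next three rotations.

The day-of-month is always 18 (31, 31, 30 days between events).
So this recurs on the 18th of each month.
November 2026: November 18, 2026.
Next: December 2026 → December 18, 2026.
January 2027: January 18, 2027.

November 18, 2026; December 18, 2026; January 18, 2027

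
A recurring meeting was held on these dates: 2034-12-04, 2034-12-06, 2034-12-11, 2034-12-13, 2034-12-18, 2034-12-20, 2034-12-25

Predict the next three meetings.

2034-12-27, 2035-01-01, 2035-01-03

The gap pattern 2, 5, 2, 5, 2, 5 repeats every 2 events.
These are the Mondays and Wednesdays of each week.
The following Wednesday is 2034-12-27.
Next Monday: 2035-01-01.
The following Wednesday is 2035-01-03.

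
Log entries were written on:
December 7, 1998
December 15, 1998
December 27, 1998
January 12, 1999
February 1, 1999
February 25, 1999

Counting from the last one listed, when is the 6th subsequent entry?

Intervals are 8, 12, 16, 20, 24 days — an arithmetic progression with common difference 4.
Next gap: 28 days. February 25, 1999 + 28 days = March 25, 1999.
Next gap: 32 days. March 25, 1999 + 32 days = April 26, 1999.
Next gap: 36 days. April 26, 1999 + 36 days = June 1, 1999.
Next gap: 40 days. June 1, 1999 + 40 days = July 11, 1999.
Next gap: 44 days. July 11, 1999 + 44 days = August 24, 1999.
Next gap: 48 days. August 24, 1999 + 48 days = October 11, 1999.

October 11, 1999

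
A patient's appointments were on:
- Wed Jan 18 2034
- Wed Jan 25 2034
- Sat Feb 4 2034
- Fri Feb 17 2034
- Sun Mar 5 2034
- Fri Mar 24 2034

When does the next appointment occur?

Sat Apr 15 2034

The spacing grows by 3 each time: 7, 10, 13, 16, 19 days.
Next gap: 22 days. Fri Mar 24 2034 + 22 days = Sat Apr 15 2034.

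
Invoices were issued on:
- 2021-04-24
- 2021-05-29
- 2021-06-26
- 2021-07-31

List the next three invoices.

Every date is a Saturday; gaps 35, 28, 35 days.
Each is the last Saturday of its month (at least one falls on the 29th or later, ruling out '4th Saturday').
August 2021 ends with Saturday 2021-08-28.
September 2021 ends with Saturday 2021-09-25.
Last Saturday of October 2021: 2021-10-30.

2021-08-28, 2021-09-25, 2021-10-30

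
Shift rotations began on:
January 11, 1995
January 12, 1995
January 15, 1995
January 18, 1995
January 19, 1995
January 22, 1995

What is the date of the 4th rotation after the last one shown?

February 1, 1995

Gaps: 1, 3, 3, 1, 3 days — not constant, but cyclic with period 3.
The events fall on every Wednesday, Thursday and Sunday.
The following Wednesday is January 25, 1995.
The following Thursday is January 26, 1995.
Next Sunday: January 29, 1995.
The following Wednesday is February 1, 1995.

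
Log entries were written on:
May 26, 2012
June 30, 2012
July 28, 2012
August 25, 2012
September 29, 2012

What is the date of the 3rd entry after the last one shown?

December 29, 2012

These are Saturdays with 35, 28, 28, 35-day gaps.
Each is the final Saturday of its month — June 30, 2012 is past the 28th, so '4th Saturday' doesn't fit.
Last Saturday of October 2012: October 27, 2012.
Last Saturday of November 2012: November 24, 2012.
December 2012 ends with Saturday December 29, 2012.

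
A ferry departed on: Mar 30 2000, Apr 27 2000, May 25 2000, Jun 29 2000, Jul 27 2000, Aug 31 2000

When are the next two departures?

Sep 28 2000, Oct 26 2000

Every date is a Thursday; gaps 28, 28, 35, 28, 35 days.
Each is the last Thursday of its month (at least one falls on the 29th or later, ruling out '4th Thursday').
Last Thursday of September 2000: Sep 28 2000.
October 2000 ends with Thursday Oct 26 2000.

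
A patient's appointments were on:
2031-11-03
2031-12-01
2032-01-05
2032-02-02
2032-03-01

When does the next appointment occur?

These are Mondays at 28- or 35-day spacing (28, 35, 28, 28).
The pattern: 1st Monday of the month.
April 2032 — 1st Monday is 2032-04-05.

2032-04-05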